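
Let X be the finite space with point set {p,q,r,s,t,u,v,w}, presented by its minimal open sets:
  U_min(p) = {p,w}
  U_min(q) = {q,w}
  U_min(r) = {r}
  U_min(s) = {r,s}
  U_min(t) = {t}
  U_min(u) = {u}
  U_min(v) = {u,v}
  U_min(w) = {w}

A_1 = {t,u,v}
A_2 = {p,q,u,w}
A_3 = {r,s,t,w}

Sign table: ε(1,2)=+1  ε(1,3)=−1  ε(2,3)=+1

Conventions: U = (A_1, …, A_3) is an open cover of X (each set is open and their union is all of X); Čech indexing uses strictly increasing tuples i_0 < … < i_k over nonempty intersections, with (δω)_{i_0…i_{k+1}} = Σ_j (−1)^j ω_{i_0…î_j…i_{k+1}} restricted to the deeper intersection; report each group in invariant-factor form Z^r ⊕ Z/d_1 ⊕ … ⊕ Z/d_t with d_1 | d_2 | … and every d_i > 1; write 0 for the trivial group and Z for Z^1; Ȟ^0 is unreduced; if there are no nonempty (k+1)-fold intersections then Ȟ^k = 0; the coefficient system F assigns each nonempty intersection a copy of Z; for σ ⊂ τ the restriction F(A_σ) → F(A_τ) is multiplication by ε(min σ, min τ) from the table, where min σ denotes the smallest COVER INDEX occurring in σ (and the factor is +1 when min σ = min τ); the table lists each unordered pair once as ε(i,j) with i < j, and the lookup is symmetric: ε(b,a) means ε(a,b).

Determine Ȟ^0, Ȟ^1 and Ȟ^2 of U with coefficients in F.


Ȟ^0(U;F) ≅ 0, Ȟ^1(U;F) ≅ Z/2, Ȟ^2(U;F) ≅ 0

intersection data:
  A12={u} A13={t} A23={w}
C dims 3,3; δ0: rk 3, SNF 1^2·2
Ȟ^0 = (3 − 3) − 0 = 0, so Ȟ^0 ≅ 0
Ȟ^1 = (3 − 0) − 3 = 0 plus torsion [2], so Ȟ^1 ≅ Z/2
Ȟ^2 = (0 − 0) − 0 = 0, so Ȟ^2 ≅ 0


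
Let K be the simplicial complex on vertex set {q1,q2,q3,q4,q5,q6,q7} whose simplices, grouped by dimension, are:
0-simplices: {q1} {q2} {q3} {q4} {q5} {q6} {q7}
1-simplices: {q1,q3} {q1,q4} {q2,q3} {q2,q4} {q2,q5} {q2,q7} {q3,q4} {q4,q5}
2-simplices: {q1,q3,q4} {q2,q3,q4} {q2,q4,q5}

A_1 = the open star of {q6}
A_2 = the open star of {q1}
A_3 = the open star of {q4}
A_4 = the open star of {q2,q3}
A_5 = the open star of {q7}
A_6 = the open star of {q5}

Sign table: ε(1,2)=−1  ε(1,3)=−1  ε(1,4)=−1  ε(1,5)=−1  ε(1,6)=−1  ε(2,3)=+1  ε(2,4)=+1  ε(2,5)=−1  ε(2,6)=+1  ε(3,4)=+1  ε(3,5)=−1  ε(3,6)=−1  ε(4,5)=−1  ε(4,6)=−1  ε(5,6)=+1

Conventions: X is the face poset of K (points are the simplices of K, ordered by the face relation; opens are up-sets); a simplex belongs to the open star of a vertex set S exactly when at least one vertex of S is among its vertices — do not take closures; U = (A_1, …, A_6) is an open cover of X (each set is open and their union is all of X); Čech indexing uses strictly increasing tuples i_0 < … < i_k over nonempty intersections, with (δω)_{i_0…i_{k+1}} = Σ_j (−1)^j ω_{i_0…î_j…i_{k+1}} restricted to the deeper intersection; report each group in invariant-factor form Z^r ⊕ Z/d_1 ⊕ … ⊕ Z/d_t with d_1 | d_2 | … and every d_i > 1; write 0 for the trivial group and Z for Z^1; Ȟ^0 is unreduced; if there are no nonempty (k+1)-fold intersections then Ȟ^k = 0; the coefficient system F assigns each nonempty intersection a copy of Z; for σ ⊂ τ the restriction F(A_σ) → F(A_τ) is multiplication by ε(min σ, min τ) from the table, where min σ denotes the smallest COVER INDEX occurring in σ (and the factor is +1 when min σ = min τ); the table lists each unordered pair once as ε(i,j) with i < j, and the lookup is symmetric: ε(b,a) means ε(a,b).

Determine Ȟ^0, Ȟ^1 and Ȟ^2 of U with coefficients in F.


nerve simplices:
  A1={{q6}} A2={{q1},{q1,q3},{q1,q4},{q1,q3,q4}} A3={{q4},{q1,q4},{q2,q4},{q3,q4},{q4,q5},{q1,q3,q4},{q2,q3,q4},{q2,q4,q5}} A4={{q2},{q3},{q1,q3},{q2,q3},{q2,q4},{q2,q5},{q2,q7},{q3,q4},{q1,q3,q4},{q2,q3,q4},{q2,q4,q5}} A5={{q7},{q2,q7}} A6={{q5},{q2,q5},{q4,q5},{q2,q4,q5}}
  A23={{q1,q4},{q1,q3,q4}} A24={{q1,q3},{q1,q3,q4}} A34={{q2,q4},{q3,q4},{q1,q3,q4},{q2,q3,q4},{q2,q4,q5}} A36={{q4,q5},{q2,q4,q5}} A45={{q2,q7}} A46={{q2,q5},{q2,q4,q5}}
  A234={{q1,q3,q4}} A346={{q2,q4,q5}}
C dims 6,6,2; δ0: rk 4, SNF 1^4; δ1: rk 2, SNF 1^2
degree 0: 6−4−0 = 2 → Ȟ^0 ≅ Z^2
degree 1: 6−2−4 = 0 → Ȟ^1 ≅ 0
degree 2: 2−0−2 = 0 → Ȟ^2 ≅ 0

Ȟ^0(U;F) ≅ Z^2, Ȟ^1(U;F) ≅ 0, Ȟ^2(U;F) ≅ 0


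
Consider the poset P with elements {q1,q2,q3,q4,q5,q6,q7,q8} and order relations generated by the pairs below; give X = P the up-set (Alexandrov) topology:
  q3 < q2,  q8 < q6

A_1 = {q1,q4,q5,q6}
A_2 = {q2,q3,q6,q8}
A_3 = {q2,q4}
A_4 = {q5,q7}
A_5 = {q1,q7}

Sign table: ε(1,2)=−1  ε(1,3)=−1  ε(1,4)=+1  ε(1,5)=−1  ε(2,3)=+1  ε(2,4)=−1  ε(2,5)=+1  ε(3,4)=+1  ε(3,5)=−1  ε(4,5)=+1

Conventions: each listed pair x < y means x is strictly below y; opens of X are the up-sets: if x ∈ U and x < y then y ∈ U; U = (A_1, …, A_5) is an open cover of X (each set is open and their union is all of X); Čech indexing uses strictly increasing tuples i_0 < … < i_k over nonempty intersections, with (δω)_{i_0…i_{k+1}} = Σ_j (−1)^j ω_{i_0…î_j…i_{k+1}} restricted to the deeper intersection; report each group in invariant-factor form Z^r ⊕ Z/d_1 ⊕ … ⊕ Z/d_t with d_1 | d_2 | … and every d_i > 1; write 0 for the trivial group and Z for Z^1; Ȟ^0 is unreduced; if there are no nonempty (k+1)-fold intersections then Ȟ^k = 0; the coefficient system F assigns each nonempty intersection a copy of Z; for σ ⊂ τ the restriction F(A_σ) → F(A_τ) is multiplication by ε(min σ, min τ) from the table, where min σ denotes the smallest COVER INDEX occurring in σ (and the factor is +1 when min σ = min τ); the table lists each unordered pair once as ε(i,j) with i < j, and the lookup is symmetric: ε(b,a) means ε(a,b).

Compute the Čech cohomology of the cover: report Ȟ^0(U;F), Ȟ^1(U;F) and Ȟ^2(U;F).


Ȟ^0 = 0, Ȟ^1 = Z ⊕ Z/2, Ȟ^2 = 0

intersection data:
  A12={q6} A13={q4} A14={q5} A15={q1} A23={q2} A45={q7}
C dims 5,6; δ0: rk 5, SNF 1^4·2
Ȟ^0 = (5 − 5) − 0 = 0, so Ȟ^0 ≅ 0
Ȟ^1 = (6 − 0) − 5 = 1 plus torsion [2], so Ȟ^1 ≅ Z ⊕ Z/2
Ȟ^2 = (0 − 0) − 0 = 0, so Ȟ^2 ≅ 0


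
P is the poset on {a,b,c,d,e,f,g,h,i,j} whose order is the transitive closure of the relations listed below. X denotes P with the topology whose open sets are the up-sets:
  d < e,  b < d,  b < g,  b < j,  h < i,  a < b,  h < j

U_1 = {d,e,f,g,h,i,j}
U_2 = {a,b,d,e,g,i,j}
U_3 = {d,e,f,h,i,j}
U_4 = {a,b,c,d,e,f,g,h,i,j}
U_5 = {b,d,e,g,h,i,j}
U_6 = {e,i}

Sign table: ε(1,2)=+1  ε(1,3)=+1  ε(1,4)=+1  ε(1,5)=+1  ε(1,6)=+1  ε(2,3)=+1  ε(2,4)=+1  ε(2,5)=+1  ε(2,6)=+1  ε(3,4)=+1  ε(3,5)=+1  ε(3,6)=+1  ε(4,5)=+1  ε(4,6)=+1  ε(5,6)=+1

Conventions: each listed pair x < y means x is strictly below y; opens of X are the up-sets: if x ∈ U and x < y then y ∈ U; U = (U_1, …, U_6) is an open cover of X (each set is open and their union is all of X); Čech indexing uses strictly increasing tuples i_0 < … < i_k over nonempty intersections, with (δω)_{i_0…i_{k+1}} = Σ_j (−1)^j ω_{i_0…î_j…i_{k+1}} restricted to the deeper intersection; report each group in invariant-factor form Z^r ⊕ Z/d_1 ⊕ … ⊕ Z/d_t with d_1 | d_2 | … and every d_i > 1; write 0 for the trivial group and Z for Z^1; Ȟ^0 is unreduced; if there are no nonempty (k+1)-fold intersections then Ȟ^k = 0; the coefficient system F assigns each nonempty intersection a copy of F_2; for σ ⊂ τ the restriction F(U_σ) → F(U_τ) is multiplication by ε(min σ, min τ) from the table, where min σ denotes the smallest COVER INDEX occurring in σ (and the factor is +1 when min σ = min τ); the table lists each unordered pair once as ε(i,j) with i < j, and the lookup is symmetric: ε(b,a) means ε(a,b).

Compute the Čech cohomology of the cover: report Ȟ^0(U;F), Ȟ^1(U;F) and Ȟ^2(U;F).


nerve of the cover:
  U12={d,e,g,i,j} U13={d,e,f,h,i,j} U14={d,e,f,g,h,i,j} U15={d,e,g,h,i,j} U16={e,i} U23={d,e,i,j} U24={a,b,d,e,g,i,j} U25={b,d,e,g,i,j} U26={e,i} U34={d,e,f,h,i,j} U35={d,e,h,i,j} U36={e,i} U45={b,d,e,g,h,i,j} U46={e,i} U56={e,i}
  U123={d,e,i,j} U124={d,e,g,i,j} U125={d,e,g,i,j} U126={e,i} U134={d,e,f,h,i,j} U135={d,e,h,i,j} U136={e,i} U145={d,e,g,h,i,j} U146={e,i} U156={e,i} U234={d,e,i,j} U235={d,e,i,j} U236={e,i} U245={b,d,e,g,i,j} U246={e,i} U256={e,i} U345={d,e,h,i,j} U346={e,i} U356={e,i} U456={e,i}
  U1234={d,e,i,j} U1235={d,e,i,j} U1236={e,i} U1245={d,e,g,i,j} U1246={e,i} U1256={e,i} U1345={d,e,h,i,j} U1346={e,i} U1356={e,i} U1456={e,i} U2345={d,e,i,j} U2346={e,i} U2356={e,i} U2456={e,i} U3456={e,i}
  U12345={d,e,i,j} U12346={e,i} U12356={e,i} U12456={e,i} U13456={e,i} U23456={e,i}
  U123456={e,i}
C dims 6,15,20,15; δ0: rk_F2 5; δ1: rk_F2 10; δ2: rk_F2 10
Ȟ^0 = (6 − 5) − 0 = 1, so Ȟ^0 ≅ Z/2
Ȟ^1 = (15 − 10) − 5 = 0, so Ȟ^1 ≅ 0
Ȟ^2 = (20 − 10) − 10 = 0, so Ȟ^2 ≅ 0

Ȟ^0 ≅ Z/2, Ȟ^1 ≅ 0 and Ȟ^2 ≅ 0


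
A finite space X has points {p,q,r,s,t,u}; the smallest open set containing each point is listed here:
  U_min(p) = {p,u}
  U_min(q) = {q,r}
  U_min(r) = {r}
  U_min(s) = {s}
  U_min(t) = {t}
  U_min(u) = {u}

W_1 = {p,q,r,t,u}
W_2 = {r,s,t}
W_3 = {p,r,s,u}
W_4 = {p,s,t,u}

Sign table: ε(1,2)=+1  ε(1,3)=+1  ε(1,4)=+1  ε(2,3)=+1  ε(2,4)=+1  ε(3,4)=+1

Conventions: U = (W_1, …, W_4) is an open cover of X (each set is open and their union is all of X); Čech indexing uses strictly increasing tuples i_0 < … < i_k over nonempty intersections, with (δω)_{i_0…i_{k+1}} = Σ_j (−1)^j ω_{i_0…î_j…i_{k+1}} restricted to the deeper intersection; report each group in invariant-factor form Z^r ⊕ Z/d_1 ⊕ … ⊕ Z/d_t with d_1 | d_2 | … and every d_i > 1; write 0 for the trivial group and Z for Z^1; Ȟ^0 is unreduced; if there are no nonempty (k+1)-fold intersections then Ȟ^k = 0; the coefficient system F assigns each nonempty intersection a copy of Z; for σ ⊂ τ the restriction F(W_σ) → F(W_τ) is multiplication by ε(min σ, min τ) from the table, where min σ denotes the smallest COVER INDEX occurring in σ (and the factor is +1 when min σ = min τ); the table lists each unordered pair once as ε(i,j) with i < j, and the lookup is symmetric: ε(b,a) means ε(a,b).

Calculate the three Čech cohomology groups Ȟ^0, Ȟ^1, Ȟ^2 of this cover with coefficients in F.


nonempty intersections:
  W12={r,t} W13={p,r,u} W14={p,t,u} W23={r,s} W24={s,t} W34={p,s,u}
  W123={r} W124={t} W134={p,u} W234={s}
C dims 4,6,4; δ0: rk 3, SNF 1^3; δ1: rk 3, SNF 1^3
Ȟ^0: (4−3)−0=1 ⇒ Z
Ȟ^1: (6−3)−3=0 ⇒ 0
Ȟ^2: (4−0)−3=1 ⇒ Z

Ȟ^0(U;F) ≅ Z, Ȟ^1(U;F) ≅ 0 and Ȟ^2(U;F) ≅ Z


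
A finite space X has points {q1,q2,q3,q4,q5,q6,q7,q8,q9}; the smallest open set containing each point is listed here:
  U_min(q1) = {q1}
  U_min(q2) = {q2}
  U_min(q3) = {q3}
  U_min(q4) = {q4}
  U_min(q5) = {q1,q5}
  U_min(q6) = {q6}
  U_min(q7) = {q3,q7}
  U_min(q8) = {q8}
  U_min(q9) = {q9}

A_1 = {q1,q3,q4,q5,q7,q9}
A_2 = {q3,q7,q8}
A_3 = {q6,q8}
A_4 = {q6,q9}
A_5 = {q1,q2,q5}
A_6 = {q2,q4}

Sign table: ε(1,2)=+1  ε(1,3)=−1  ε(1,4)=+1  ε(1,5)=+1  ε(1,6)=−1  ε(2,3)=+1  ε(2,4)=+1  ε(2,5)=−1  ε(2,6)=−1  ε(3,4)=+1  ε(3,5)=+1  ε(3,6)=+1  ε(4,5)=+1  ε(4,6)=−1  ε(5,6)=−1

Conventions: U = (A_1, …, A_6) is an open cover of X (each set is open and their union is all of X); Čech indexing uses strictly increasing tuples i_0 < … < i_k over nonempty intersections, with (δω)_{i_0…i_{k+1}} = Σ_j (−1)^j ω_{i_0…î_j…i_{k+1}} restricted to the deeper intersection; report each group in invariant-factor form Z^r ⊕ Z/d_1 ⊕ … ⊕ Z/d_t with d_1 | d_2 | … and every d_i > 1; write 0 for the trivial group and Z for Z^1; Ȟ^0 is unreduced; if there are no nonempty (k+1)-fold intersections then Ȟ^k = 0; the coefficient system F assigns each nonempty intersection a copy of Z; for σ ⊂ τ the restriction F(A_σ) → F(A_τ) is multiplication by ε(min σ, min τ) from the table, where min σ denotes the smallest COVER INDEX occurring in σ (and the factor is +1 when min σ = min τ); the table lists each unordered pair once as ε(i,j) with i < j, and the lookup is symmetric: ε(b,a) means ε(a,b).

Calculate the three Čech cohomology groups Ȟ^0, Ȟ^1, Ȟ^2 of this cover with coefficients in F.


nerve simplices:
  A12={q3,q7} A14={q9} A15={q1,q5} A16={q4} A23={q8} A34={q6} A56={q2}
C dims 6,7; δ0: rk 5, SNF 1^5
degree 0: 6−5−0 = 1 → Ȟ^0 ≅ Z
degree 1: 7−0−5 = 2 → Ȟ^1 ≅ Z^2
degree 2: 0−0−0 = 0 → Ȟ^2 ≅ 0

Ȟ^0 ≅ Z; Ȟ^1 ≅ Z^2; Ȟ^2 ≅ 0


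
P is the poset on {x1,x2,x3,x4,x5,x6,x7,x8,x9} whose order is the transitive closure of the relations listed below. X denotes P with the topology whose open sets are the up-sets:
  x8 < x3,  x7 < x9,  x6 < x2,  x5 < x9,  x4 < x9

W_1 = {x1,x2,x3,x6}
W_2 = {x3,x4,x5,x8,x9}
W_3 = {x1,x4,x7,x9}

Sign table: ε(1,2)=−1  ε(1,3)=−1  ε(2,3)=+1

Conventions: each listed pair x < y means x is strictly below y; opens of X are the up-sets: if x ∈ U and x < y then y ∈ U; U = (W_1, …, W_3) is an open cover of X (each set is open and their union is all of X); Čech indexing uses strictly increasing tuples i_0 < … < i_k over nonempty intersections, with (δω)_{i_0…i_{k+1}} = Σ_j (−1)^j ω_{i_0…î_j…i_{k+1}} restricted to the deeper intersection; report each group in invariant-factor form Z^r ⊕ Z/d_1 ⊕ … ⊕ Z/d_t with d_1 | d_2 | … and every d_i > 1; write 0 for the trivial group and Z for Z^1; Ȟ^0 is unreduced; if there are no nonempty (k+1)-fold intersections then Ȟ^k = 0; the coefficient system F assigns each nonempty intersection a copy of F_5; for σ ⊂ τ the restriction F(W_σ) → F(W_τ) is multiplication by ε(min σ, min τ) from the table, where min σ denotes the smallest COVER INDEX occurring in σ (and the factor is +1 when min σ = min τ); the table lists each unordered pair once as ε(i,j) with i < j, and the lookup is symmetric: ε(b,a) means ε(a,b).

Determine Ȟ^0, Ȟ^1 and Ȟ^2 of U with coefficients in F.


Ȟ^0 = Z/5,  Ȟ^1 = Z/5,  Ȟ^2 = 0

nerve simplices:
  W12={x3} W13={x1} W23={x4,x9}
C dims 3,3; δ0: rk_F5 2
degree 0: 3−2−0 = 1 → Ȟ^0 ≅ Z/5
degree 1: 3−0−2 = 1 → Ȟ^1 ≅ Z/5
degree 2: 0−0−0 = 0 → Ȟ^2 ≅ 0


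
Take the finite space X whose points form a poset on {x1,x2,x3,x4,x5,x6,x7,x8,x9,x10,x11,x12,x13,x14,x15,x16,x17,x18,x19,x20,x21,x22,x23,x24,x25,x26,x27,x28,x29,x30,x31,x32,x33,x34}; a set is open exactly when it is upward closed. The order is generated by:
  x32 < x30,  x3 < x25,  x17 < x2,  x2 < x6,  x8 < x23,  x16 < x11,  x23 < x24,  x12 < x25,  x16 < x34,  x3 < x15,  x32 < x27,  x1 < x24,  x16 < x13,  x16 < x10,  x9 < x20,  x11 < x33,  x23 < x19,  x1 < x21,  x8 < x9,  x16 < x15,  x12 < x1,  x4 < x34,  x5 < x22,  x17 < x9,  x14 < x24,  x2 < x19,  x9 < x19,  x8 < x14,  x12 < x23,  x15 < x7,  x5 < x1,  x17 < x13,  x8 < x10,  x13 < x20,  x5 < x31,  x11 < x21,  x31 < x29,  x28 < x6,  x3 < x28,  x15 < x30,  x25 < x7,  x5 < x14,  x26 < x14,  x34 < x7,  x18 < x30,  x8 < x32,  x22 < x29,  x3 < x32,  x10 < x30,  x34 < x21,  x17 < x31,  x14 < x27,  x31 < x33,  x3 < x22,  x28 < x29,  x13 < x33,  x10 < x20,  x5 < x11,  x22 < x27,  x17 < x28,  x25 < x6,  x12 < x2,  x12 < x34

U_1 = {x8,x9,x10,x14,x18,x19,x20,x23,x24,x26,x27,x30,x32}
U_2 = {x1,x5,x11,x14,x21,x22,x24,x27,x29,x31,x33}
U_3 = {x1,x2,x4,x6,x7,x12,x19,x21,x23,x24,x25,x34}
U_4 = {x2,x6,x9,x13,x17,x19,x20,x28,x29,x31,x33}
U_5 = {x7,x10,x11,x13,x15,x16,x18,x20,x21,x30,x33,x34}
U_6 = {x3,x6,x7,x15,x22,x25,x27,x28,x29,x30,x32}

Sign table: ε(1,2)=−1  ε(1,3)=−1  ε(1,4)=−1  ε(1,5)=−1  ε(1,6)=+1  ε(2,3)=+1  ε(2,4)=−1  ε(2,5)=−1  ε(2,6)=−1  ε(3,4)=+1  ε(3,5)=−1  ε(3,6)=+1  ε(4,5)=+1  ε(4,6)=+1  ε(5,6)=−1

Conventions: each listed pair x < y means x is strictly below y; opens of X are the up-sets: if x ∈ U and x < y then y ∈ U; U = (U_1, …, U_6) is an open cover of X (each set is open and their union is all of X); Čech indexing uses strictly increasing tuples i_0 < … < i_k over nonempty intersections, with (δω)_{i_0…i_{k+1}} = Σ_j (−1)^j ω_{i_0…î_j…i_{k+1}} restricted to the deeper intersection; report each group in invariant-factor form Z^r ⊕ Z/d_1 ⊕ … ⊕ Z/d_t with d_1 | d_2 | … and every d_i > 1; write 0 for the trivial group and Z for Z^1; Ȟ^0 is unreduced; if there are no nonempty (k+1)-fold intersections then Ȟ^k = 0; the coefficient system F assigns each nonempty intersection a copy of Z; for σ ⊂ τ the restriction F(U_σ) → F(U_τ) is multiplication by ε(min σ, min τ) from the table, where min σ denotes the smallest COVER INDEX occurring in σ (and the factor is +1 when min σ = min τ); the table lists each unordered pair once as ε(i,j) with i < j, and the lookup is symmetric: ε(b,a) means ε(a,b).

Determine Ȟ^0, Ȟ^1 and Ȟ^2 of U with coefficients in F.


cover nerve:
  U12={x14,x24,x27} U13={x19,x23,x24} U14={x9,x19,x20} U15={x10,x18,x20,x30} U16={x27,x30,x32} U23={x1,x21,x24} U24={x29,x31,x33} U25={x11,x21,x33} U26={x22,x27,x29} U34={x2,x6,x19} U35={x7,x21,x34} U36={x6,x7,x25} U45={x13,x20,x33} U46={x6,x28,x29} U56={x7,x15,x30}
  U123={x24} U126={x27} U134={x19} U145={x20} U156={x30} U235={x21} U245={x33} U246={x29} U346={x6} U356={x7}
C dims 6,15,10; δ0: rk 6, SNF 1^5·2; δ1: rk 9, SNF 1^9
Ȟ^0: (6−6)−0=0 ⇒ 0
Ȟ^1: (15−9)−6=0 plus torsion [2] ⇒ Z/2
Ȟ^2: (10−0)−9=1 ⇒ Z

Ȟ^0 ≅ 0; Ȟ^1 ≅ Z/2; Ȟ^2 ≅ Z


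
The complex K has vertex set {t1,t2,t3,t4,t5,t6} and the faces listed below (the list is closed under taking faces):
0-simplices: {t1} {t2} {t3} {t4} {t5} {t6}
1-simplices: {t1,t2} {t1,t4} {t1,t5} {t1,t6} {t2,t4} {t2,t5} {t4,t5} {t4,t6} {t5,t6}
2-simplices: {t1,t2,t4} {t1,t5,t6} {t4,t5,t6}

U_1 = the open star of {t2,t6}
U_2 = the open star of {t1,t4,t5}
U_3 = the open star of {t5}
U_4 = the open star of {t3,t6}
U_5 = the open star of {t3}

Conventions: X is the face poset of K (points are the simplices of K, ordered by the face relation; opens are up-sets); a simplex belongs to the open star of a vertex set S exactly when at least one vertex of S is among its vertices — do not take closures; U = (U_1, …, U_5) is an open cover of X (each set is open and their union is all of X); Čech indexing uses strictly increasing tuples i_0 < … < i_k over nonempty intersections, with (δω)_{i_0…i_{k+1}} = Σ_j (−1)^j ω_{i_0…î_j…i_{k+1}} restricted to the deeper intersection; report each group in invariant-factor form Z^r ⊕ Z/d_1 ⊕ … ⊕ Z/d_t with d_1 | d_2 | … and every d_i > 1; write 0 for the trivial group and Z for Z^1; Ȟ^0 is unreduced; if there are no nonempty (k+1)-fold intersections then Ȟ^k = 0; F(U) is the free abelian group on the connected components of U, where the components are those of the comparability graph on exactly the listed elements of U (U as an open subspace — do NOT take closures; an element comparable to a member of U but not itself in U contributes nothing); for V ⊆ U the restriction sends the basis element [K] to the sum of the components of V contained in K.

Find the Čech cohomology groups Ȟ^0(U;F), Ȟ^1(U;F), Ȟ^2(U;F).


Ȟ^0(U;F) ≅ Z^2, Ȟ^1(U;F) ≅ Z and Ȟ^2(U;F) ≅ 0

intersection data:
  U1={{t2},{t6},{t1,t2},{t1,t6},{t2,t4},{t2,t5},{t4,t6},{t5,t6},{t1,t2,t4},{t1,t5,t6},{t4,t5,t6}} U2={{t1},{t4},{t5},{t1,t2},{t1,t4},{t1,t5},{t1,t6},{t2,t4},{t2,t5},{t4,t5},{t4,t6},{t5,t6},{t1,t2,t4},{t1,t5,t6},{t4,t5,t6}} U3={{t5},{t1,t5},{t2,t5},{t4,t5},{t5,t6},{t1,t5,t6},{t4,t5,t6}} U4={{t3},{t6},{t1,t6},{t4,t6},{t5,t6},{t1,t5,t6},{t4,t5,t6}} U5={{t3}}
  U12={{t1,t2},{t1,t6},{t2,t4},{t2,t5},{t4,t6},{t5,t6},{t1,t2,t4},{t1,t5,t6},{t4,t5,t6}} U13={{t2,t5},{t5,t6},{t1,t5,t6},{t4,t5,t6}} U14={{t6},{t1,t6},{t4,t6},{t5,t6},{t1,t5,t6},{t4,t5,t6}} U23={{t5},{t1,t5},{t2,t5},{t4,t5},{t5,t6},{t1,t5,t6},{t4,t5,t6}} U24={{t1,t6},{t4,t6},{t5,t6},{t1,t5,t6},{t4,t5,t6}} U34={{t5,t6},{t1,t5,t6},{t4,t5,t6}} U45={{t3}}
  U123={{t2,t5},{t5,t6},{t1,t5,t6},{t4,t5,t6}} U124={{t1,t6},{t4,t6},{t5,t6},{t1,t5,t6},{t4,t5,t6}} U134={{t5,t6},{t1,t5,t6},{t4,t5,t6}} U234={{t5,t6},{t1,t5,t6},{t4,t5,t6}}
  U1234={{t5,t6},{t1,t5,t6},{t4,t5,t6}}
components per intersection:
  U1: {{t2},{t1,t2},{t2,t4},{t2,t5},{t1,t2,t4}} {{t6},{t1,t6},{t4,t6},{t5,t6},{t1,t5,t6},{t4,t5,t6}}
  U2: {{t1},{t4},{t5},{t1,t2},{t1,t4},{t1,t5},{t1,t6},{t2,t4},{t2,t5},{t4,t5},{t4,t6},{t5,t6},{t1,t2,t4},{t1,t5,t6},{t4,t5,t6}}
  U3: {{t5},{t1,t5},{t2,t5},{t4,t5},{t5,t6},{t1,t5,t6},{t4,t5,t6}}
  U4: {{t3}} {{t6},{t1,t6},{t4,t6},{t5,t6},{t1,t5,t6},{t4,t5,t6}}
  U5: {{t3}}
  U12: {{t1,t2},{t2,t4},{t1,t2,t4}} {{t1,t6},{t4,t6},{t5,t6},{t1,t5,t6},{t4,t5,t6}} {{t2,t5}}
  U13: {{t2,t5}} {{t5,t6},{t1,t5,t6},{t4,t5,t6}}
  U14: {{t6},{t1,t6},{t4,t6},{t5,t6},{t1,t5,t6},{t4,t5,t6}}
  U23: {{t5},{t1,t5},{t2,t5},{t4,t5},{t5,t6},{t1,t5,t6},{t4,t5,t6}}
  U24: {{t1,t6},{t4,t6},{t5,t6},{t1,t5,t6},{t4,t5,t6}}
  U34: {{t5,t6},{t1,t5,t6},{t4,t5,t6}}
  U45: {{t3}}
  U123: {{t2,t5}} {{t5,t6},{t1,t5,t6},{t4,t5,t6}}
  U124: {{t1,t6},{t4,t6},{t5,t6},{t1,t5,t6},{t4,t5,t6}}
  U134: {{t5,t6},{t1,t5,t6},{t4,t5,t6}}
  U234: {{t5,t6},{t1,t5,t6},{t4,t5,t6}}
  U1234: {{t5,t6},{t1,t5,t6},{t4,t5,t6}}
C dims 7,10,5,1; δ0: rk 5, SNF 1^5; δ1: rk 4, SNF 1^4; δ2: rk 1, SNF 1^1
Ȟ^0 = (7 − 5) − 0 = 2, so Ȟ^0 ≅ Z^2
Ȟ^1 = (10 − 4) − 5 = 1, so Ȟ^1 ≅ Z
Ȟ^2 = (5 − 1) − 4 = 0, so Ȟ^2 ≅ 0


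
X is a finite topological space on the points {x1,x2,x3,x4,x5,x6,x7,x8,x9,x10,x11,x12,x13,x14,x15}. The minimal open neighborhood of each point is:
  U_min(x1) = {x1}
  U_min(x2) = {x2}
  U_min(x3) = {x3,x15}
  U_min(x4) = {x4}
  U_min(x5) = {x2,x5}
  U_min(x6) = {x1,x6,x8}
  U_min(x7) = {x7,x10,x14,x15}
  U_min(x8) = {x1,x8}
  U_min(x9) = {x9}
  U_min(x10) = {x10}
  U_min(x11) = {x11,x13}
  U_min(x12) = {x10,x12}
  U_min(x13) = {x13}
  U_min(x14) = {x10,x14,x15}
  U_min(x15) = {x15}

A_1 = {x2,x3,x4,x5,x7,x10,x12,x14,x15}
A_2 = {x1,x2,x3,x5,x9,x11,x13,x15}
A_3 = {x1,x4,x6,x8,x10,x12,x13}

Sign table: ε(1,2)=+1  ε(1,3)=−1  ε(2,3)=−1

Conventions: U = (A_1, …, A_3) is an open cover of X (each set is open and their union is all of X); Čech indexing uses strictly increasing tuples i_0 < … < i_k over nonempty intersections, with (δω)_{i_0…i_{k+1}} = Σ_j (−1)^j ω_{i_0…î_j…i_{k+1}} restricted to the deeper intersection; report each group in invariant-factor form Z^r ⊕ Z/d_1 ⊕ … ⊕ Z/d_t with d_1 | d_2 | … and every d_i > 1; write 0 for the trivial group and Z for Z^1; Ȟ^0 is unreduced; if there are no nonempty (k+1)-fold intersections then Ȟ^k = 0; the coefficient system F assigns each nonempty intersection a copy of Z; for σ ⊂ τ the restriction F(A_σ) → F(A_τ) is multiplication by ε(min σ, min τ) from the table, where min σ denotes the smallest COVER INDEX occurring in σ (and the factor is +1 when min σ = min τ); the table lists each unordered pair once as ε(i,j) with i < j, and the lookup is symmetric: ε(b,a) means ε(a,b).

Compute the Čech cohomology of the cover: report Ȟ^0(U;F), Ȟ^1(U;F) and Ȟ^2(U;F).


cover nerve:
  A12={x2,x3,x5,x15} A13={x4,x10,x12} A23={x1,x13}
C dims 3,3; δ0: rk 2, SNF 1^2
Ȟ^0: (3−2)−0=1 ⇒ Z
Ȟ^1: (3−0)−2=1 ⇒ Z
Ȟ^2: (0−0)−0=0 ⇒ 0

Ȟ^0 = Z; Ȟ^1 = Z; Ȟ^2 = 0


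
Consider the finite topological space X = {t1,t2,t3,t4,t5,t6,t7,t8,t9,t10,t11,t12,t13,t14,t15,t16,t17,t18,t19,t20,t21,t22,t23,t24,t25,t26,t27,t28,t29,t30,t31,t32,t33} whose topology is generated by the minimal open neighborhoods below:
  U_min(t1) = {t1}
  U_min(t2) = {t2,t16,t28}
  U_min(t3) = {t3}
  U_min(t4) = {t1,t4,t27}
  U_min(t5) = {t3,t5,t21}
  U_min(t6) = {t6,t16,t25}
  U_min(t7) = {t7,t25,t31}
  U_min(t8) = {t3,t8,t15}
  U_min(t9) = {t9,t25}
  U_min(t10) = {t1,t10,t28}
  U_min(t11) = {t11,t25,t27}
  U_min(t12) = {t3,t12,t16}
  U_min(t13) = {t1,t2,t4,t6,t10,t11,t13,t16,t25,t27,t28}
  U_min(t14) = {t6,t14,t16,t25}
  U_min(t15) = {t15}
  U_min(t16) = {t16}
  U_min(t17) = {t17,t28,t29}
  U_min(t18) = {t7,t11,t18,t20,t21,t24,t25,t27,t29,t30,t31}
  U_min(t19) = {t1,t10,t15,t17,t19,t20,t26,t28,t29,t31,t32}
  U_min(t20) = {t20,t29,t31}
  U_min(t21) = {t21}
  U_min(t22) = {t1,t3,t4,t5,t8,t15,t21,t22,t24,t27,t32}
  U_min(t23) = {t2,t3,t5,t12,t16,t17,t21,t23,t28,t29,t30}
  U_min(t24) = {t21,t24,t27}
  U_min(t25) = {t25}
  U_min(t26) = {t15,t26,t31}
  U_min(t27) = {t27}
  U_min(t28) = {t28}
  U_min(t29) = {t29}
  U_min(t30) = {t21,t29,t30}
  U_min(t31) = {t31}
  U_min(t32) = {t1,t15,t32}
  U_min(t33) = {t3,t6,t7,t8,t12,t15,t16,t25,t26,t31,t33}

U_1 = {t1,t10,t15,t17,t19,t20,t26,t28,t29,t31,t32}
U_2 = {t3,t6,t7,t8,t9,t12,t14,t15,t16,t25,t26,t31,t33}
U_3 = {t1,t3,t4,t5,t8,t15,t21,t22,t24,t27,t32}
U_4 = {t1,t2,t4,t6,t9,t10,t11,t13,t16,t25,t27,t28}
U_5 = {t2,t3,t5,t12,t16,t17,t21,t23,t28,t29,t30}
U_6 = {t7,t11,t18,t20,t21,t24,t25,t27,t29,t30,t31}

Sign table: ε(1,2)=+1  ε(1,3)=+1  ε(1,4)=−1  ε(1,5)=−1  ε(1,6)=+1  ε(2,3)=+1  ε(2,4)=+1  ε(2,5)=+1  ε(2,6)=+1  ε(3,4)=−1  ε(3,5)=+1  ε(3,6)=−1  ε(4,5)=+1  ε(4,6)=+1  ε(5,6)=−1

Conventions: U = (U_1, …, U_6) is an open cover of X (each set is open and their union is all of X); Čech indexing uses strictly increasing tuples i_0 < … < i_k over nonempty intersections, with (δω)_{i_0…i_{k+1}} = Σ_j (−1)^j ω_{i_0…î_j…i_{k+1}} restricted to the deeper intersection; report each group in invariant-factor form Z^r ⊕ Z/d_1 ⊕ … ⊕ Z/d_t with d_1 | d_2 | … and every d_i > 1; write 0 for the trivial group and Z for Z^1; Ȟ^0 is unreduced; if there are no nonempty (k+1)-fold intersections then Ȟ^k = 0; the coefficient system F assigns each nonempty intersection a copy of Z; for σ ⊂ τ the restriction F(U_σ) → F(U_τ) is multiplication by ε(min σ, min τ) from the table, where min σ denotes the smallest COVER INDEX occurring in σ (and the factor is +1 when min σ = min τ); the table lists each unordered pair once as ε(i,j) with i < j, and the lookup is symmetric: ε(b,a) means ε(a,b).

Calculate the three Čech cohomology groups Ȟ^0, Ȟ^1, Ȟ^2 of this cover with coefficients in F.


Ȟ^0(U;F) ≅ 0,  Ȟ^1(U;F) ≅ Z/2,  Ȟ^2(U;F) ≅ Z

nonempty intersections:
  U12={t15,t26,t31} U13={t1,t15,t32} U14={t1,t10,t28} U15={t17,t28,t29} U16={t20,t29,t31} U23={t3,t8,t15} U24={t6,t9,t16,t25} U25={t3,t12,t16} U26={t7,t25,t31} U34={t1,t4,t27} U35={t3,t5,t21} U36={t21,t24,t27} U45={t2,t16,t28} U46={t11,t25,t27} U56={t21,t29,t30}
  U123={t15} U126={t31} U134={t1} U145={t28} U156={t29} U235={t3} U245={t16} U246={t25} U346={t27} U356={t21}
C dims 6,15,10; δ0: rk 6, SNF 1^5·2; δ1: rk 9, SNF 1^9
Ȟ^0: (6−6)−0=0 ⇒ 0
Ȟ^1: (15−9)−6=0 plus torsion [2] ⇒ Z/2
Ȟ^2: (10−0)−9=1 ⇒ Z


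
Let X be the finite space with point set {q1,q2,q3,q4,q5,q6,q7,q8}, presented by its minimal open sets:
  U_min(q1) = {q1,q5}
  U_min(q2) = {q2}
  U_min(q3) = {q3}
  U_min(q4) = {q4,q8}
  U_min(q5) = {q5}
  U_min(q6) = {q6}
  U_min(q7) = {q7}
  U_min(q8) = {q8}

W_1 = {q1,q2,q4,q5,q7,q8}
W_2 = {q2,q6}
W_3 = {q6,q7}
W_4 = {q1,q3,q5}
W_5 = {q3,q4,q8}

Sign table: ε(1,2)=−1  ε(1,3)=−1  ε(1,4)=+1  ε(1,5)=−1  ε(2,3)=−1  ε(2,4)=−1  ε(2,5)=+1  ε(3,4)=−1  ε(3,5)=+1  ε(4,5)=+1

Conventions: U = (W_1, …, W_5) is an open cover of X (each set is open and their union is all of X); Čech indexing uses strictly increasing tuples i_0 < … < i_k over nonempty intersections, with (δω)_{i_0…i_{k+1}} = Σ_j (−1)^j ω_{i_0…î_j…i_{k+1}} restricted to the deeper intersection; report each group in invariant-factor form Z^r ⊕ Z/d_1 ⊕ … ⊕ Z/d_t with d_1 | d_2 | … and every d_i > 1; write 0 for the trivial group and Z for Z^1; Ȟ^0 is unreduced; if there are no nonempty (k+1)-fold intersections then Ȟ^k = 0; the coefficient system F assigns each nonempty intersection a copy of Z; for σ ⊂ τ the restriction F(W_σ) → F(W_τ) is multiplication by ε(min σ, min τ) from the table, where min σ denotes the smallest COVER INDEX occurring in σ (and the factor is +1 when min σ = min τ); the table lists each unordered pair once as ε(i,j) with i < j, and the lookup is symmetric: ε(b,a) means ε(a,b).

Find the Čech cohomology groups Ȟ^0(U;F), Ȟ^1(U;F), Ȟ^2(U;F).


Ȟ^0 = 0,  Ȟ^1 = Z ⊕ Z/2,  Ȟ^2 = 0

intersection data:
  W12={q2} W13={q7} W14={q1,q5} W15={q4,q8} W23={q6} W45={q3}
C dims 5,6; δ0: rk 5, SNF 1^4·2
Ȟ^0 = (5 − 5) − 0 = 0, so Ȟ^0 ≅ 0
Ȟ^1 = (6 − 0) − 5 = 1 plus torsion [2], so Ȟ^1 ≅ Z ⊕ Z/2
Ȟ^2 = (0 − 0) − 0 = 0, so Ȟ^2 ≅ 0


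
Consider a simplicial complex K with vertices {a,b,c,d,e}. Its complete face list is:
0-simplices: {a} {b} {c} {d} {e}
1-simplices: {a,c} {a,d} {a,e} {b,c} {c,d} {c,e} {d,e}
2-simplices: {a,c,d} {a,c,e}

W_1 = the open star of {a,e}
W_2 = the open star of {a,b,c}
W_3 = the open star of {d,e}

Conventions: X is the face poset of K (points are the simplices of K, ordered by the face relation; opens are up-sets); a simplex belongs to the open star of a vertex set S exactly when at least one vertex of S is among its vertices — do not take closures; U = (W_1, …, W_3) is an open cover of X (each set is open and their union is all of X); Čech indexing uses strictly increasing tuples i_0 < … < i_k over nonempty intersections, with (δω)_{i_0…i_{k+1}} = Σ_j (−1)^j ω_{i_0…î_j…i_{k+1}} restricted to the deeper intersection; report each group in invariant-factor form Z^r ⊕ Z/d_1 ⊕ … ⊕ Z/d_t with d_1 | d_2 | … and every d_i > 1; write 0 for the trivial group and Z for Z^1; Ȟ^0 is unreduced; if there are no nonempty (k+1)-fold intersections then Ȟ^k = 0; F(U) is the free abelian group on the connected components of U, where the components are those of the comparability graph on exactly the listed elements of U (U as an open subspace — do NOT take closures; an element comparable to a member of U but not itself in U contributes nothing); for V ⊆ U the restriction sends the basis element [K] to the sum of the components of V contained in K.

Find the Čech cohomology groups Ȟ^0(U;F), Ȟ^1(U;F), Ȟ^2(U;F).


nonempty overlaps:
  W1={{a},{e},{a,c},{a,d},{a,e},{c,e},{d,e},{a,c,d},{a,c,e}} W2={{a},{b},{c},{a,c},{a,d},{a,e},{b,c},{c,d},{c,e},{a,c,d},{a,c,e}} W3={{d},{e},{a,d},{a,e},{c,d},{c,e},{d,e},{a,c,d},{a,c,e}}
  W12={{a},{a,c},{a,d},{a,e},{c,e},{a,c,d},{a,c,e}} W13={{e},{a,d},{a,e},{c,e},{d,e},{a,c,d},{a,c,e}} W23={{a,d},{a,e},{c,d},{c,e},{a,c,d},{a,c,e}}
  W123={{a,d},{a,e},{c,e},{a,c,d},{a,c,e}}
components per intersection:
  W1: {{a},{e},{a,c},{a,d},{a,e},{c,e},{d,e},{a,c,d},{a,c,e}}
  W2: {{a},{b},{c},{a,c},{a,d},{a,e},{b,c},{c,d},{c,e},{a,c,d},{a,c,e}}
  W3: {{d},{e},{a,d},{a,e},{c,d},{c,e},{d,e},{a,c,d},{a,c,e}}
  W12: {{a},{a,c},{a,d},{a,e},{c,e},{a,c,d},{a,c,e}}
  W13: {{e},{a,e},{c,e},{d,e},{a,c,e}} {{a,d},{a,c,d}}
  W23: {{a,d},{c,d},{a,c,d}} {{a,e},{c,e},{a,c,e}}
  W123: {{a,d},{a,c,d}} {{a,e},{c,e},{a,c,e}}
C dims 3,5,2; δ0: rk 2, SNF 1^2; δ1: rk 2, SNF 1^2
degree 0: 3−2−0 = 1 → Ȟ^0 ≅ Z
degree 1: 5−2−2 = 1 → Ȟ^1 ≅ Z
degree 2: 2−0−2 = 0 → Ȟ^2 ≅ 0

Ȟ^0 ≅ Z,  Ȟ^1 ≅ Z,  Ȟ^2 ≅ 0


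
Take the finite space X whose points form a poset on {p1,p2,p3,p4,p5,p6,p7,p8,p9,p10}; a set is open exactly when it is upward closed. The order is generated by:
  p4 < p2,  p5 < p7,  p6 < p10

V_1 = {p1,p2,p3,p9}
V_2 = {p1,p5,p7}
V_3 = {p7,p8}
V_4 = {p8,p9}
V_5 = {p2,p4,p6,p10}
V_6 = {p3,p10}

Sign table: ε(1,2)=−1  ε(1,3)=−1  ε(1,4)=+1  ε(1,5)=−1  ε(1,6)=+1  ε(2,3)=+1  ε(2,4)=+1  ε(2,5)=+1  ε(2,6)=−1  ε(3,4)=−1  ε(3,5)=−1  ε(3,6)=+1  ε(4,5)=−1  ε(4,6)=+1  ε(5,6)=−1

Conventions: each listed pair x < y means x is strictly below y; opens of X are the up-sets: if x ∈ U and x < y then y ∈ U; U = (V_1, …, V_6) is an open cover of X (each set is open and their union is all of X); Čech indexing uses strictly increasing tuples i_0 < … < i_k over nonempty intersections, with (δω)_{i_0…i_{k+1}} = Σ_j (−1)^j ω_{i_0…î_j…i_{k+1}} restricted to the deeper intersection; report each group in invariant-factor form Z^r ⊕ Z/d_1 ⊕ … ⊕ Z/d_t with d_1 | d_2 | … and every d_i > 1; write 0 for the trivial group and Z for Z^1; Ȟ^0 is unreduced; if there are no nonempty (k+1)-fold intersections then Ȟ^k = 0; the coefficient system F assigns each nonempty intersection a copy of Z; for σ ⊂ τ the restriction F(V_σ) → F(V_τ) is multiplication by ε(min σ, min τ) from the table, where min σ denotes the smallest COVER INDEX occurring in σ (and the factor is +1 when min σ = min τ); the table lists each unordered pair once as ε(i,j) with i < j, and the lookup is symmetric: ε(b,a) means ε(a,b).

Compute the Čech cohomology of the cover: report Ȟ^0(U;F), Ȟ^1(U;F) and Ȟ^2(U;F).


Ȟ^0 ≅ Z; Ȟ^1 ≅ Z^2; Ȟ^2 ≅ 0

nerve of the cover:
  V12={p1} V14={p9} V15={p2} V16={p3} V23={p7} V34={p8} V56={p10}
C dims 6,7; δ0: rk 5, SNF 1^5
Ȟ^0 = (6 − 5) − 0 = 1, so Ȟ^0 ≅ Z
Ȟ^1 = (7 − 0) − 5 = 2, so Ȟ^1 ≅ Z^2
Ȟ^2 = (0 − 0) − 0 = 0, so Ȟ^2 ≅ 0


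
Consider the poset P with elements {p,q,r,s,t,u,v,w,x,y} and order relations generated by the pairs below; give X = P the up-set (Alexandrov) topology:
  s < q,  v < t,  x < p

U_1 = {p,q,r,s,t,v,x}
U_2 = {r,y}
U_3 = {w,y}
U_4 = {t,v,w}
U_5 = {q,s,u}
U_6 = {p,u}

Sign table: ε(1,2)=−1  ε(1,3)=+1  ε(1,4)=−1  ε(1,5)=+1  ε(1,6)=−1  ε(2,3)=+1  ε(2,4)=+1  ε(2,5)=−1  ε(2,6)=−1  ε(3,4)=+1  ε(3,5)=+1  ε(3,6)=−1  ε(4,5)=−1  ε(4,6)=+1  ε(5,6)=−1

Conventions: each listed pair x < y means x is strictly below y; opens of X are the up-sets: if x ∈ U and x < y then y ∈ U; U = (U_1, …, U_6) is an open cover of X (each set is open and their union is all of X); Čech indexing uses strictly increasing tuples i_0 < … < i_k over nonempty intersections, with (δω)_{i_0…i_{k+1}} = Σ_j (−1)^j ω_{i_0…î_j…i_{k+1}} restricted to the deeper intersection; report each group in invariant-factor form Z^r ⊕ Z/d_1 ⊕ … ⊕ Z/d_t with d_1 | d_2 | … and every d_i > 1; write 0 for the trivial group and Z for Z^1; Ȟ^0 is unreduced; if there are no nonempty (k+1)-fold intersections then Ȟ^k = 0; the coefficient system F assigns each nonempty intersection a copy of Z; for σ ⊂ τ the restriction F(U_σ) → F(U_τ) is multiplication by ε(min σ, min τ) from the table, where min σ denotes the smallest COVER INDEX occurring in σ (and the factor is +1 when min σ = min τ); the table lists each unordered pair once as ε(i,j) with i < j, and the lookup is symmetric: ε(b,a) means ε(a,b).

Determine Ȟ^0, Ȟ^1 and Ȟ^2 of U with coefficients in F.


nonempty overlaps:
  U12={r} U14={t,v} U15={q,s} U16={p} U23={y} U34={w} U56={u}
C dims 6,7; δ0: rk 5, SNF 1^5
degree 0: 6−5−0 = 1 → Ȟ^0 ≅ Z
degree 1: 7−0−5 = 2 → Ȟ^1 ≅ Z^2
degree 2: 0−0−0 = 0 → Ȟ^2 ≅ 0

Ȟ^0(U;F) ≅ Z,  Ȟ^1(U;F) ≅ Z^2,  Ȟ^2(U;F) ≅ 0


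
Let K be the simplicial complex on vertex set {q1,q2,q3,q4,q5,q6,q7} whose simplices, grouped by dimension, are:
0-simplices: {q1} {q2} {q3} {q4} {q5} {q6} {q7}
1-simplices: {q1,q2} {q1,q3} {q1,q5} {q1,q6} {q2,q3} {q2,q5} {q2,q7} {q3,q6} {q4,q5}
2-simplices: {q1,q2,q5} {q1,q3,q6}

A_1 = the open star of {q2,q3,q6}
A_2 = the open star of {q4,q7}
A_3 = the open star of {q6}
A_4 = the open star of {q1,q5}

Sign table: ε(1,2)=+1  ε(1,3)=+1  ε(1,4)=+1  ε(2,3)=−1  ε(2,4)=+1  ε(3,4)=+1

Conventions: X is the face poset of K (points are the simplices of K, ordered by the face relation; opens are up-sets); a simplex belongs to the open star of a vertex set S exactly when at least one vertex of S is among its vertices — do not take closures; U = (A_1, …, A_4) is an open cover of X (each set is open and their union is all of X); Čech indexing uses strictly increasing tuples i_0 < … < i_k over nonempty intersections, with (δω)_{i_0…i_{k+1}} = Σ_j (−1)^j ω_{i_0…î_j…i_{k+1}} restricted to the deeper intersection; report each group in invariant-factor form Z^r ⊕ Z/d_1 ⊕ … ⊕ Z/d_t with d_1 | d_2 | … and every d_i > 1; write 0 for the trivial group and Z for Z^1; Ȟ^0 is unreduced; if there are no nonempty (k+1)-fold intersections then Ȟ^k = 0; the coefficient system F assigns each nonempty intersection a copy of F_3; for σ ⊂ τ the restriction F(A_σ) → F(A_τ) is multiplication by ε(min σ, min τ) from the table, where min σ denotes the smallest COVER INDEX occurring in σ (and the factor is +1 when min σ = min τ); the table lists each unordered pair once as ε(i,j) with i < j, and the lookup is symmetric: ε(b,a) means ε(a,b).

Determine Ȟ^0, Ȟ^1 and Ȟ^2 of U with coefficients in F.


nerve simplices:
  A1={{q2},{q3},{q6},{q1,q2},{q1,q3},{q1,q6},{q2,q3},{q2,q5},{q2,q7},{q3,q6},{q1,q2,q5},{q1,q3,q6}} A2={{q4},{q7},{q2,q7},{q4,q5}} A3={{q6},{q1,q6},{q3,q6},{q1,q3,q6}} A4={{q1},{q5},{q1,q2},{q1,q3},{q1,q5},{q1,q6},{q2,q5},{q4,q5},{q1,q2,q5},{q1,q3,q6}}
  A12={{q2,q7}} A13={{q6},{q1,q6},{q3,q6},{q1,q3,q6}} A14={{q1,q2},{q1,q3},{q1,q6},{q2,q5},{q1,q2,q5},{q1,q3,q6}} A24={{q4,q5}} A34={{q1,q6},{q1,q3,q6}}
  A134={{q1,q6},{q1,q3,q6}}
C dims 4,5,1; δ0: rk_F3 3; δ1: rk_F3 1
degree 0: 4−3−0 = 1 → Ȟ^0 ≅ Z/3
degree 1: 5−1−3 = 1 → Ȟ^1 ≅ Z/3
degree 2: 1−0−1 = 0 → Ȟ^2 ≅ 0

Ȟ^0 = Z/3,  Ȟ^1 = Z/3,  Ȟ^2 = 0


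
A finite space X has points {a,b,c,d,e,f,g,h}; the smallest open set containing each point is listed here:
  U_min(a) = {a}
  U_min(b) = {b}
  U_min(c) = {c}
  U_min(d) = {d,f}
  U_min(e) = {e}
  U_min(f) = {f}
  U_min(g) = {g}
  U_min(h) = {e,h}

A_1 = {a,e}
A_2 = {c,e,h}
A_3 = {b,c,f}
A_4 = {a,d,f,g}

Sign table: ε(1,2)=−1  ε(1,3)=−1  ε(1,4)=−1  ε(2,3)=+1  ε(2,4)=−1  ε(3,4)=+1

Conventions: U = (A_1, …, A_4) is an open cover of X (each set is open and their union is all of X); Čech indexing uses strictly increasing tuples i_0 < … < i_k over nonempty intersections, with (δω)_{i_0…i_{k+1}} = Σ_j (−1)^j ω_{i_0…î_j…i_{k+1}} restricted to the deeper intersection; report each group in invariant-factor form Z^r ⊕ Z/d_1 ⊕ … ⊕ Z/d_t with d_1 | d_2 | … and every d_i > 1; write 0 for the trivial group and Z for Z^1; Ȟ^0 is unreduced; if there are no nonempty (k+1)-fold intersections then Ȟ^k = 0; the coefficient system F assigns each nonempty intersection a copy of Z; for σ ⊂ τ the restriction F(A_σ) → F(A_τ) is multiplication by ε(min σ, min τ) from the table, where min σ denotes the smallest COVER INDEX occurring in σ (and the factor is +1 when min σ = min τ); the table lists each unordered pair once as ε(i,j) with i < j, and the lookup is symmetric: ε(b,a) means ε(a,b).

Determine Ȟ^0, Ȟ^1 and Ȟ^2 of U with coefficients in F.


intersection data:
  A12={e} A14={a} A23={c} A34={f}
C dims 4,4; δ0: rk 3, SNF 1^3
Ȟ^0 = (4 − 3) − 0 = 1, so Ȟ^0 ≅ Z
Ȟ^1 = (4 − 0) − 3 = 1, so Ȟ^1 ≅ Z
Ȟ^2 = (0 − 0) − 0 = 0, so Ȟ^2 ≅ 0

Ȟ^0 ≅ Z,  Ȟ^1 ≅ Z,  Ȟ^2 ≅ 0


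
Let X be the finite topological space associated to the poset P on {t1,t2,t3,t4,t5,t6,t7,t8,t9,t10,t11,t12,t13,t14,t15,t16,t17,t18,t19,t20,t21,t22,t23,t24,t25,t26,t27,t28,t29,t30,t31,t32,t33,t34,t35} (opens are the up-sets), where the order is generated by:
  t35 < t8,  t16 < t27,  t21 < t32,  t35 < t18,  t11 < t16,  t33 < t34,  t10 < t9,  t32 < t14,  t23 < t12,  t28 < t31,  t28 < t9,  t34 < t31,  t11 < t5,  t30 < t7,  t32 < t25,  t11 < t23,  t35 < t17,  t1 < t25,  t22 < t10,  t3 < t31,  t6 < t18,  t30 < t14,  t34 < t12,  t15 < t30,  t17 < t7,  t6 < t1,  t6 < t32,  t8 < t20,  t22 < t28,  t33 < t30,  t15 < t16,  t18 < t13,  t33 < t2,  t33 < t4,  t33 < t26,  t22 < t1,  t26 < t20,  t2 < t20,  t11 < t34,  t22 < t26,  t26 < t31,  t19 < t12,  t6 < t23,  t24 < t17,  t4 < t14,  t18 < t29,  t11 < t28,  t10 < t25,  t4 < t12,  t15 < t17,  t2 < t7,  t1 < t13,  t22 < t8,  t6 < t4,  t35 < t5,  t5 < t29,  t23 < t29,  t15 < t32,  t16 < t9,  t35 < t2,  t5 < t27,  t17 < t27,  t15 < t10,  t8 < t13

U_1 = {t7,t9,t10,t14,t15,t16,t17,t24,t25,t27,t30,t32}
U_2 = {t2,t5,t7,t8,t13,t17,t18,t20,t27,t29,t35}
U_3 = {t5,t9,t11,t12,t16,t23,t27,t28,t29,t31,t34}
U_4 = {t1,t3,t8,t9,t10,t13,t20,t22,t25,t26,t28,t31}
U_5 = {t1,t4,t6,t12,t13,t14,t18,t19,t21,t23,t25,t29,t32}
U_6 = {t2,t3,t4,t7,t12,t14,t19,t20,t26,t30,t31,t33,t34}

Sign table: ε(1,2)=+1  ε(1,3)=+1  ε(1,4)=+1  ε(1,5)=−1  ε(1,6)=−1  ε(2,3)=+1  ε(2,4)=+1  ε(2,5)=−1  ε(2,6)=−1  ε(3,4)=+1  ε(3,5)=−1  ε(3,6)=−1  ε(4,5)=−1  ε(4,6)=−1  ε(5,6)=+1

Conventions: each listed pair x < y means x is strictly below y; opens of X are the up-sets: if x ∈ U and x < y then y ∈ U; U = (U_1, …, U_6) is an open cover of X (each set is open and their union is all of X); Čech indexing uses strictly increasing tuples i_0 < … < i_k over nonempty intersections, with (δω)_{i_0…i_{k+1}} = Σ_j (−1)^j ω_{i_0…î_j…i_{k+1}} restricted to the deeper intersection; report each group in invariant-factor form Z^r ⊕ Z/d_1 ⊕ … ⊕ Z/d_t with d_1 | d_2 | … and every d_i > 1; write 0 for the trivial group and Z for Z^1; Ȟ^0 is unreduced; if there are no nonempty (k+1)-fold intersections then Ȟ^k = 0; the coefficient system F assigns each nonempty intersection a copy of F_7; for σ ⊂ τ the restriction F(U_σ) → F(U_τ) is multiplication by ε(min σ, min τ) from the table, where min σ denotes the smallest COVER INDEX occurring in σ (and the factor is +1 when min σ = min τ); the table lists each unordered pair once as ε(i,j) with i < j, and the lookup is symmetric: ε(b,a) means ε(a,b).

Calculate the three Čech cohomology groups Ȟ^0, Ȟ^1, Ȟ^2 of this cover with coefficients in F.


Ȟ^0 = Z/7, Ȟ^1 = 0 and Ȟ^2 = 0

cover nerve:
  U12={t7,t17,t27} U13={t9,t16,t27} U14={t9,t10,t25} U15={t14,t25,t32} U16={t7,t14,t30} U23={t5,t27,t29} U24={t8,t13,t20} U25={t13,t18,t29} U26={t2,t7,t20} U34={t9,t28,t31} U35={t12,t23,t29} U36={t12,t31,t34} U45={t1,t13,t25} U46={t3,t20,t26,t31} U56={t4,t12,t14,t19}
  U123={t27} U126={t7} U134={t9} U145={t25} U156={t14} U235={t29} U245={t13} U246={t20} U346={t31} U356={t12}
C dims 6,15,10; δ0: rk_F7 5; δ1: rk_F7 10
Ȟ^0: (6−5)−0=1 ⇒ Z/7
Ȟ^1: (15−10)−5=0 ⇒ 0
Ȟ^2: (10−0)−10=0 ⇒ 0
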